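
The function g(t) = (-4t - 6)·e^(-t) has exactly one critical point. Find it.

g'(t) = (-4)·e^(-t) + (-4t - 6)·(-1)·e^(-t) = (4t + 2)·e^(-t). Since e^(-t) > 0, the only critical point is t = -1/2.
g''(-1/2) has the same sign as 4 > 0, so this is a local minimum.
g(-1/2) = (-4)·e^(1/2) ≈ -6.5949.

-1/2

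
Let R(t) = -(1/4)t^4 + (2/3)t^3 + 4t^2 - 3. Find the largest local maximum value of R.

119/3

Critical points: R'(t) = -t^3 + 2t^2 + 8t vanishes at t = -2, 0, 4.
Second-derivative test with R''(t) = -3t^2 + 4t + 8: R''(-2) = -12 < 0 ⇒ local maximum; R''(0) = 8 > 0 ⇒ local minimum; R''(4) = -24 < 0 ⇒ local maximum.
The largest local maximum is R(4) = 119/3.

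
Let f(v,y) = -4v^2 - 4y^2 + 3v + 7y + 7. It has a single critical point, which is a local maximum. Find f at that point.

∂f/∂v = -8v + 3 = 0 and ∂f/∂y = -8y + 7 = 0, so (v, y) = (3/8, 7/8).
The Hessian has f_{vv} = -8, f_{yy} = -8, f_{vy} = 0, giving D = 64 > 0 with f_{vv} < 0, so the point is a local maximum.
f(3/8, 7/8) = 85/8.

85/8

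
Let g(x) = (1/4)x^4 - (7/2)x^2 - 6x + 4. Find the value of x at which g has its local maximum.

g'(x) = x^3 - 7x - 6. Setting g'(x) = 0 gives x ∈ {-2, -1, 3}.
g''(x) = 3x^2 - 7. g''(-2) = 5 > 0 ⇒ local minimum; g''(-1) = -4 < 0 ⇒ local maximum; g''(3) = 20 > 0 ⇒ local minimum.
Thus g has its local maximum at x = -1, with value 27/4.

-1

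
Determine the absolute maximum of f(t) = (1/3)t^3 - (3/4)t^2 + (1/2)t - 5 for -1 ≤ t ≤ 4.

19/3

Differentiating, f'(t) = t^2 - (3/2)t + 1/2; which vanishes at t = 1/2 and t = 1.
Evaluating at the critical points and endpoints: f(-1) = -79/12, f(1/2) = -235/48, f(1) = -59/12, f(4) = 19/3.
The maximum over the interval is 19/3, attained at t = 4.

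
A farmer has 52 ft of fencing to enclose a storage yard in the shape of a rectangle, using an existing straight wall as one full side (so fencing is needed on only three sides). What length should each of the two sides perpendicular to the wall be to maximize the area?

13

Let the sides perpendicular to the wall have length x and the parallel side y, so 2x + y = 52 and the area is A = xy = x(52 − 2x).
A'(x) = 52 − 4x = 0 gives x = 13, and A''(x) = −4 < 0 confirms a maximum.
Then y = 52 − 2·13 = 26 and A = 338.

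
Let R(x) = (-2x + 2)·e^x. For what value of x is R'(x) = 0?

0

Differentiating with the product rule gives R'(x) = (-2x)·e^x. Since e^x > 0, the only critical point is x = 0.
R''(0) has the same sign as -2 < 0, so this is a local maximum.
R(0) = (2)·e^(0) ≈ 2.0000.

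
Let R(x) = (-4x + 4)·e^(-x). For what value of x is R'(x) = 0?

2

Differentiating with the product rule gives R'(x) = (4x - 8)·e^(-x). Since e^(-x) > 0, the only critical point is x = 2.
R''(2) has the same sign as 4 > 0, so this is a local minimum.
R(2) = (-4)·e^(-2) ≈ -0.5413.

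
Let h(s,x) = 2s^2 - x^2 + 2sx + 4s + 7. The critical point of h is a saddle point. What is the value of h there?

∂h/∂s = 4s + 2x + 4 = 0 and ∂h/∂x = 2s - 2x = 0, so (s, x) = (-2/3, -2/3).
The Hessian has h_{ss} = 4, h_{xx} = -2, h_{sx} = 2, giving D = -12 < 0, so the point is a saddle point.
h(-2/3, -2/3) = 17/3.

17/3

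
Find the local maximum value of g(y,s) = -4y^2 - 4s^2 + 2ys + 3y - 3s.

∂g/∂y = -8y + 2s + 3 = 0 and ∂g/∂s = 2y - 8s - 3 = 0, so (y, s) = (3/10, -3/10).
The Hessian has g_{yy} = -8, g_{ss} = -8, g_{ys} = 2, giving D = 60 > 0 with g_{yy} < 0, so the point is a local maximum.
g(3/10, -3/10) = 9/10.

9/10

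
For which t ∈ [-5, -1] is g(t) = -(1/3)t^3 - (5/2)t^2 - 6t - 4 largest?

-5

g'(t) = -t^2 - 5t - 6, which vanishes at t = -3 and t = -2.
Evaluating at the critical points and endpoints: g(-5) = 31/6, g(-3) = 1/2, g(-2) = 2/3, g(-1) = -1/6.
So the maximum is g(-5) = 31/6.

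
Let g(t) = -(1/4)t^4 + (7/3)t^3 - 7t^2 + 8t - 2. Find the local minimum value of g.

g'(t) = -t^3 + 7t^2 - 14t + 8. Setting g'(t) = 0 gives t ∈ {1, 2, 4}.
Since g''(t) = -3t^2 + 14t - 14, we get g''(1) = -3 < 0 ⇒ local maximum; g''(2) = 2 > 0 ⇒ local minimum; g''(4) = -6 < 0 ⇒ local maximum.
The local minimum is g(2) = 2/3.

2/3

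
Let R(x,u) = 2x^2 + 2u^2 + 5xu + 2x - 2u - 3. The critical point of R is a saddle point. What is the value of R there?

∂R/∂x = 4x + 5u + 2 = 0 and ∂R/∂u = 5x + 4u - 2 = 0, so (x, u) = (2, -2).
The Hessian has R_{xx} = 4, R_{uu} = 4, R_{xu} = 5, giving D = -9 < 0, so the point is a saddle point.
R(2, -2) = 1.

1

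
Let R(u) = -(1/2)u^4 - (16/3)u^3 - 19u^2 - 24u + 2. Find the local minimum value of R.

13/2

Critical points: R'(u) = -2u^3 - 16u^2 - 38u - 24 vanishes at u = -4, -3, -1.
R''(u) = -6u^2 - 32u - 38. R''(-4) = -6 < 0 ⇒ local maximum; R''(-3) = 4 > 0 ⇒ local minimum; R''(-1) = -12 < 0 ⇒ local maximum.
So the local minimum value is R(-3) = 13/2.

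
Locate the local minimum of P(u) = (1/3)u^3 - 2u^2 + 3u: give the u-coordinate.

P'(u) = u^2 - 4u + 3 = 0 at u = 1, 3.
Since P''(u) = 2u - 4, we get P''(1) = -2 < 0 ⇒ local maximum; P''(3) = 2 > 0 ⇒ local minimum.
Thus P has its local minimum at u = 3, with value 0.

3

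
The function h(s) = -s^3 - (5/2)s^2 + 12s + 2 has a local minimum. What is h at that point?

h'(s) = -3s^2 - 5s + 12. Setting h'(s) = 0 gives s ∈ {-3, 4/3}.
Since h''(s) = -6s - 5, we get h''(-3) = 13 > 0 ⇒ local minimum; h''(4/3) = -13 < 0 ⇒ local maximum.
The local minimum is h(-3) = -59/2.

-59/2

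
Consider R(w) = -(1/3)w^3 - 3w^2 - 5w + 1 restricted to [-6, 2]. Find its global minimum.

-71/3

Differentiating, R'(w) = -w^2 - 6w - 5; which vanishes at w = -5 and w = -1.
Compare values at every candidate in [-6, 2]: R(-6) = -5; R(-5) = -22/3; R(-1) = 10/3; R(2) = -71/3.
So the minimum is R(2) = -71/3.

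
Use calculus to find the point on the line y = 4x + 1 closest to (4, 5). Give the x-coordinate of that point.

20/17

Minimize D(x)^2 = (x - 4)^2 + (4x - 4)^2.
d/dx[D^2] = 2(x - 4) + 2·4·(4x - 4) = 0 ⇒ x = 20/17.
Then y = 97/17 and the distance is √(144/17) ≈ 2.9104.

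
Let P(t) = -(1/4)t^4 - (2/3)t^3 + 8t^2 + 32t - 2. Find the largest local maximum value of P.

442/3

Critical points: P'(t) = -t^3 - 2t^2 + 16t + 32 vanishes at t = -4, -2, 4.
P''(t) = -3t^2 - 4t + 16. P''(-4) = -16 < 0 ⇒ local maximum; P''(-2) = 12 > 0 ⇒ local minimum; P''(4) = -48 < 0 ⇒ local maximum.
So the largest local maximum value is P(4) = 442/3.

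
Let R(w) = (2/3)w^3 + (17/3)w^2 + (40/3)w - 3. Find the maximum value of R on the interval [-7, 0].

-3

The derivative is 2w^2 + (34/3)w + 40/3, which vanishes at w = -4 and w = -5/3.
Evaluating at the critical points and endpoints: R(-7) = -142/3, R(-4) = -25/3, R(-5/3) = -1018/81, R(0) = -3.
The maximum over the interval is -3, attained at w = 0.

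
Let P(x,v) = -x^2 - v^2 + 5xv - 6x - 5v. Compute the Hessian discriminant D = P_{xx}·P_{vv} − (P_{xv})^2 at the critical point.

∂P/∂x = -2x + 5v - 6 = 0 and ∂P/∂v = 5x - 2v - 5 = 0, so (x, v) = (37/21, 40/21).
The Hessian has P_{xx} = -2, P_{vv} = -2, P_{xv} = 5, giving D = -21 < 0, so the point is a saddle point.
D = (-2)·(-2) − (5)^2 = -21.

-21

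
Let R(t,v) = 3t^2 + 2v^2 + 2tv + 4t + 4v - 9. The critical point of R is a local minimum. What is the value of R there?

-57/5

∂R/∂t = 6t + 2v + 4 = 0 and ∂R/∂v = 2t + 4v + 4 = 0, so (t, v) = (-2/5, -4/5).
The Hessian has R_{tt} = 6, R_{vv} = 4, R_{tv} = 2, giving D = 20 > 0 with R_{tt} > 0, so the point is a local minimum.
R(-2/5, -4/5) = -57/5.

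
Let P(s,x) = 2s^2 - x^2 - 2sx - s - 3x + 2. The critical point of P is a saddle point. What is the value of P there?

∂P/∂s = 4s - 2x - 1 = 0 and ∂P/∂x = -2s - 2x - 3 = 0, so (s, x) = (-1/3, -7/6).
The Hessian has P_{ss} = 4, P_{xx} = -2, P_{sx} = -2, giving D = -12 < 0, so the point is a saddle point.
P(-1/3, -7/6) = 47/12.

47/12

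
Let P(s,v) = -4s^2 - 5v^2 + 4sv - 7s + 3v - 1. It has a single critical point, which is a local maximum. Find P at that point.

∂P/∂s = -8s + 4v - 7 = 0 and ∂P/∂v = 4s - 10v + 3 = 0, so (s, v) = (-29/32, -1/16).
The Hessian has P_{ss} = -8, P_{vv} = -10, P_{sv} = 4, giving D = 64 > 0 with P_{ss} < 0, so the point is a local maximum.
P(-29/32, -1/16) = 133/64.

133/64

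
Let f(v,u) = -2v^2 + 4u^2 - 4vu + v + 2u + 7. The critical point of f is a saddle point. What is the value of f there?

85/12

∂f/∂v = -4v - 4u + 1 = 0 and ∂f/∂u = -4v + 8u + 2 = 0, so (v, u) = (1/3, -1/12).
The Hessian has f_{vv} = -4, f_{uu} = 8, f_{vu} = -4, giving D = -48 < 0, so the point is a saddle point.
f(1/3, -1/12) = 85/12.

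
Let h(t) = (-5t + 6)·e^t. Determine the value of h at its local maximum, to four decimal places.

h'(t) = (-5)·e^t + (-5t + 6)·1·e^t = (-5t + 1)·e^t. Since e^t > 0, the only critical point is t = 1/5.
h''(1/5) has the same sign as -5 < 0, so this is a local maximum.
h(1/5) = (5)·e^(1/5) ≈ 6.1070.

6.1070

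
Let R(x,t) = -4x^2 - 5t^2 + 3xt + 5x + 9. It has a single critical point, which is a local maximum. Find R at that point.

764/71

∂R/∂x = -8x + 3t + 5 = 0 and ∂R/∂t = 3x - 10t = 0, so (x, t) = (50/71, 15/71).
The Hessian has R_{xx} = -8, R_{tt} = -10, R_{xt} = 3, giving D = 71 > 0 with R_{xx} < 0, so the point is a local maximum.
R(50/71, 15/71) = 764/71.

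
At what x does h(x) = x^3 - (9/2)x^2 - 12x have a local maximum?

-1

Critical points: h'(x) = 3x^2 - 9x - 12 vanishes at x = -1, 4.
h''(x) = 6x - 9. h''(-1) = -15 < 0 ⇒ local maximum; h''(4) = 15 > 0 ⇒ local minimum.
Thus h has its local maximum at x = -1, with value 13/2.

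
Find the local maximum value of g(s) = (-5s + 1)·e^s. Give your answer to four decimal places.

g'(s) = (-5)·e^s + (-5s + 1)·1·e^s = (-5s - 4)·e^s. Since e^s > 0, the only critical point is s = -4/5.
g''(-4/5) has the same sign as -5 < 0, so this is a local maximum.
g(-4/5) = (5)·e^(-4/5) ≈ 2.2466.

2.2466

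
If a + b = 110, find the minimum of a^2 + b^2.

With a + b = 110, a^2 + b^2 = a^2 + (110 − a)^2.
The derivative 2a − 2(110 − a) = 4a − 220 vanishes at a = 55; second derivative 4 > 0, a minimum.
The minimum is 2·(55)^2 = 6050.

6050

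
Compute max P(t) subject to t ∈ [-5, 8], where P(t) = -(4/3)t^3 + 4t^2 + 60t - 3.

P'(t) = -4t^2 + 8t + 60, which vanishes at t = -3 and t = 5.
Compare values at every candidate in [-5, 8]: P(-5) = -109/3; P(-3) = -111; P(5) = 691/3; P(8) = 151/3.
Hence the absolute maximum is 691/3 at t = 5.

691/3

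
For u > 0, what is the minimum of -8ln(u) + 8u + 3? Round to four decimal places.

11.0000

h'(u) = -8/u + 8 = 0 gives u = 1.
h''(u) = 8/u², which is positive for u > 0, so this is a local minimum.
h(1) = -8·ln(1) + 8 + 3 ≈ 11.0000.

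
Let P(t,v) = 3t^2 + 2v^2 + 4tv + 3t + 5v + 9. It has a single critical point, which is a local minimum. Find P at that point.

39/8

∂P/∂t = 6t + 4v + 3 = 0 and ∂P/∂v = 4t + 4v + 5 = 0, so (t, v) = (1, -9/4).
The Hessian has P_{tt} = 6, P_{vv} = 4, P_{tv} = 4, giving D = 8 > 0 with P_{tt} > 0, so the point is a local minimum.
P(1, -9/4) = 39/8.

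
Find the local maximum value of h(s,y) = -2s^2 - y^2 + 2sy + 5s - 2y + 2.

∂h/∂s = -4s + 2y + 5 = 0 and ∂h/∂y = 2s - 2y - 2 = 0, so (s, y) = (3/2, 1/2).
The Hessian has h_{ss} = -4, h_{yy} = -2, h_{sy} = 2, giving D = 4 > 0 with h_{ss} < 0, so the point is a local maximum.
h(3/2, 1/2) = 21/4.

21/4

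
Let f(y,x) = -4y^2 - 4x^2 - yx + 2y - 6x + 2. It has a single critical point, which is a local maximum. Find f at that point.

298/63

∂f/∂y = -8y - x + 2 = 0 and ∂f/∂x = -y - 8x - 6 = 0, so (y, x) = (22/63, -50/63).
The Hessian has f_{yy} = -8, f_{xx} = -8, f_{yx} = -1, giving D = 63 > 0 with f_{yy} < 0, so the point is a local maximum.
f(22/63, -50/63) = 298/63.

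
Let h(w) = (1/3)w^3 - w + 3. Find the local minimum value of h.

h'(w) = w^2 - 1 = 0 at w = -1, 1.
Since h''(w) = 2w, we get h''(-1) = -2 < 0 ⇒ local maximum; h''(1) = 2 > 0 ⇒ local minimum.
So the local minimum value is h(1) = 7/3.

7/3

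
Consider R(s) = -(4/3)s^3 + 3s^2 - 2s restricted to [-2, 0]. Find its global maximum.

80/3

The derivative is -4s^2 + 6s - 2, which has no zeros in [-2, 0].
Compare values at every candidate in [-2, 0]: R(-2) = 80/3,  R(0) = 0.
The maximum over the interval is 80/3, attained at s = -2.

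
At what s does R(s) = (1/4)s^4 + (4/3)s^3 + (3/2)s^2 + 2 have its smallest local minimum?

R'(s) = s^3 + 4s^2 + 3s = 0 at s = -3, -1, 0.
Second-derivative test with R''(s) = 3s^2 + 8s + 3: R''(-3) = 6 > 0 ⇒ local minimum; R''(-1) = -2 < 0 ⇒ local maximum; R''(0) = 3 > 0 ⇒ local minimum.
The smallest local minimum is R(-3) = -1/4.

-3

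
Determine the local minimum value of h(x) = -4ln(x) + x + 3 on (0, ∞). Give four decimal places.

1.4548

h'(x) = -4/x + 1 = 0 gives x = 4.
h''(x) = 4/x², which is positive for x > 0, so this is a local minimum.
h(4) = -4·ln(4) + 4 + 3 ≈ 1.4548.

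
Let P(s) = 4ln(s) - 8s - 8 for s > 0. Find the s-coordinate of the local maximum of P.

1/2

P'(s) = 4/s − 8 = 0 gives s = 1/2.
P''(s) = -4/s², which is negative for s > 0, so this is a local maximum.
P(1/2) = 4·ln(1/2) - 4 - 8 ≈ -14.7726.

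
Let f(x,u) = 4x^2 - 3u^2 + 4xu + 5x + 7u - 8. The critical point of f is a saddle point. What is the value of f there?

-531/64

∂f/∂x = 8x + 4u + 5 = 0 and ∂f/∂u = 4x - 6u + 7 = 0, so (x, u) = (-29/32, 9/16).
The Hessian has f_{xx} = 8, f_{uu} = -6, f_{xu} = 4, giving D = -64 < 0, so the point is a saddle point.
f(-29/32, 9/16) = -531/64.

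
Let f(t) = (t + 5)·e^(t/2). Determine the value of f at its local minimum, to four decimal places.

f'(t) = 1·e^(t/2) + (t + 5)·(1/2)·e^(t/2) = ((1/2)t + 7/2)·e^(t/2). Since e^(t/2) > 0, the only critical point is t = -7.
f''(-7) has the same sign as 1/2 > 0, so this is a local minimum.
f(-7) = (-2)·e^(-7/2) ≈ -0.0604.

-0.0604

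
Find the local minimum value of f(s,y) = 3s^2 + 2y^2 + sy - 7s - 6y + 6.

∂f/∂s = 6s + y - 7 = 0 and ∂f/∂y = s + 4y - 6 = 0, so (s, y) = (22/23, 29/23).
The Hessian has f_{ss} = 6, f_{yy} = 4, f_{sy} = 1, giving D = 23 > 0 with f_{ss} > 0, so the point is a local minimum.
f(22/23, 29/23) = -26/23.

-26/23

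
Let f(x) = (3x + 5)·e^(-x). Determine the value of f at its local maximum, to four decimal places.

5.8432

Differentiating with the product rule gives f'(x) = (-3x - 2)·e^(-x). Since e^(-x) > 0, the only critical point is x = -2/3.
f''(-2/3) has the same sign as -3 < 0, so this is a local maximum.
f(-2/3) = (3)·e^(2/3) ≈ 5.8432.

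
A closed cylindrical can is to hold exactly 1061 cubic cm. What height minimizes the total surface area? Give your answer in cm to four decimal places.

11.0546

With radius r and height h, πr²h = 1061 so h = 1061/(πr²), and S(r) = 2πr² + 2πrh = 2πr² + 2·1061/r.
S'(r) = 4πr − 2·1061/r² = 0 ⇒ r³ = 1061/(2π), so r ≈ 5.5273 and h = 2r ≈ 11.0546.
S''(r) = 4π + 4·1061/r³ > 0, so this is the minimum; S ≈ 575.8705.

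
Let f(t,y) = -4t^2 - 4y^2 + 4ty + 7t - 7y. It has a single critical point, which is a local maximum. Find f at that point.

∂f/∂t = -8t + 4y + 7 = 0 and ∂f/∂y = 4t - 8y - 7 = 0, so (t, y) = (7/12, -7/12).
The Hessian has f_{tt} = -8, f_{yy} = -8, f_{ty} = 4, giving D = 48 > 0 with f_{tt} < 0, so the point is a local maximum.
f(7/12, -7/12) = 49/12.

49/12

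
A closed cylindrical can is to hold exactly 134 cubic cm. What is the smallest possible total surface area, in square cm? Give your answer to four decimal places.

144.9610

With radius r and height h, πr²h = 134 so h = 134/(πr²), and S(r) = 2πr² + 2πrh = 2πr² + 2·134/r.
S'(r) = 4πr − 2·134/r² = 0 ⇒ r³ = 134/(2π), so r ≈ 2.7732 and h = 2r ≈ 5.5463.
S''(r) = 4π + 4·134/r³ > 0, so this is the minimum; S ≈ 144.9610.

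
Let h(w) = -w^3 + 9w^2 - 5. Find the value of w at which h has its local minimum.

Critical points: h'(w) = -3w^2 + 18w vanishes at w = 0, 6.
h''(w) = -6w + 18. h''(0) = 18 > 0 ⇒ local minimum; h''(6) = -18 < 0 ⇒ local maximum.
The local minimum is h(0) = -5.

0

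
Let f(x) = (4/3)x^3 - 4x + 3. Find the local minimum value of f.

f'(x) = 4x^2 - 4 = 0 at x = -1, 1.
Since f''(x) = 8x, we get f''(-1) = -8 < 0 ⇒ local maximum; f''(1) = 8 > 0 ⇒ local minimum.
The local minimum is f(1) = 1/3.

1/3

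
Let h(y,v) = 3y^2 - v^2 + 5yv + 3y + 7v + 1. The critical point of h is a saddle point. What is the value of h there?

70/37

∂h/∂y = 6y + 5v + 3 = 0 and ∂h/∂v = 5y - 2v + 7 = 0, so (y, v) = (-41/37, 27/37).
The Hessian has h_{yy} = 6, h_{vv} = -2, h_{yv} = 5, giving D = -37 < 0, so the point is a saddle point.
h(-41/37, 27/37) = 70/37.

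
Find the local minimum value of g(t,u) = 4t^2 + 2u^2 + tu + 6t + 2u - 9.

∂g/∂t = 8t + u + 6 = 0 and ∂g/∂u = t + 4u + 2 = 0, so (t, u) = (-22/31, -10/31).
The Hessian has g_{tt} = 8, g_{uu} = 4, g_{tu} = 1, giving D = 31 > 0 with g_{tt} > 0, so the point is a local minimum.
g(-22/31, -10/31) = -355/31.

-355/31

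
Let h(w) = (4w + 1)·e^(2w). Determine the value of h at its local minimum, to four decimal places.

-0.4463

By the product rule, h'(w) = (8w + 6)·e^(2w). Since e^(2w) > 0, the only critical point is w = -3/4.
h''(-3/4) has the same sign as 8 > 0, so this is a local minimum.
h(-3/4) = (-2)·e^(-3/2) ≈ -0.4463.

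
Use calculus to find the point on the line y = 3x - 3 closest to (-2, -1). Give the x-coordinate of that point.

Minimize D(x)^2 = (x + 2)^2 + (3x - 2)^2.
d/dx[D^2] = 2(x + 2) + 2·3·(3x - 2) = 0 ⇒ x = 2/5.
Then y = -9/5 and the distance is √(32/5) ≈ 2.5298.

2/5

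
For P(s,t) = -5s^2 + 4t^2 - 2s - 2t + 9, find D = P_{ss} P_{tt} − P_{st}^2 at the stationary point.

-80

∂P/∂s = -10s - 2 = 0 and ∂P/∂t = 8t - 2 = 0, so (s, t) = (-1/5, 1/4).
The Hessian has P_{ss} = -10, P_{tt} = 8, P_{st} = 0, giving D = -80 < 0, so the point is a saddle point.
D = (-10)·(8) − (0)^2 = -80.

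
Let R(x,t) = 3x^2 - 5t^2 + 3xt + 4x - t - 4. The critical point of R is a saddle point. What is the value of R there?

∂R/∂x = 6x + 3t + 4 = 0 and ∂R/∂t = 3x - 10t - 1 = 0, so (x, t) = (-37/69, -6/23).
The Hessian has R_{xx} = 6, R_{tt} = -10, R_{xt} = 3, giving D = -69 < 0, so the point is a saddle point.
R(-37/69, -6/23) = -341/69.

-341/69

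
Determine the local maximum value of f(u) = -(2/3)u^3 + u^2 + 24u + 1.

211/3

Critical points: f'(u) = -2u^2 + 2u + 24 vanishes at u = -3, 4.
Second-derivative test with f''(u) = -4u + 2: f''(-3) = 14 > 0 ⇒ local minimum; f''(4) = -14 < 0 ⇒ local maximum.
Thus f has its local maximum at u = 4, with value 211/3.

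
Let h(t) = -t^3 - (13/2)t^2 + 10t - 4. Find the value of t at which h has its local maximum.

2/3

Critical points: h'(t) = -3t^2 - 13t + 10 vanishes at t = -5, 2/3.
h''(t) = -6t - 13. h''(-5) = 17 > 0 ⇒ local minimum; h''(2/3) = -17 < 0 ⇒ local maximum.
Thus h has its local maximum at t = 2/3, with value -14/27.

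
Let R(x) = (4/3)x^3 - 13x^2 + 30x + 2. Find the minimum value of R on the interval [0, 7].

-19/3

R'(x) = 4x^2 - 26x + 30, which vanishes at x = 3/2 and x = 5.
Evaluating at the critical points and endpoints: R(0) = 2, R(3/2) = 89/4, R(5) = -19/3, R(7) = 97/3.
The minimum over the interval is -19/3, attained at x = 5.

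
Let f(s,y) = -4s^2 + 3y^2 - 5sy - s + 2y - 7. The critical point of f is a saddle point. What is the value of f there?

-534/73

∂f/∂s = -8s - 5y - 1 = 0 and ∂f/∂y = -5s + 6y + 2 = 0, so (s, y) = (4/73, -21/73).
The Hessian has f_{ss} = -8, f_{yy} = 6, f_{sy} = -5, giving D = -73 < 0, so the point is a saddle point.
f(4/73, -21/73) = -534/73.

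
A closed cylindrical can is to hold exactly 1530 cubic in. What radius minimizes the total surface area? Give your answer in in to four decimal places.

6.2446

With radius r and height h, πr²h = 1530 so h = 1530/(πr²), and S(r) = 2πr² + 2πrh = 2πr² + 2·1530/r.
S'(r) = 4πr − 2·1530/r² = 0 ⇒ r³ = 1530/(2π), so r ≈ 6.2446 and h = 2r ≈ 12.4892.
S''(r) = 4π + 4·1530/r³ > 0, so this is the minimum; S ≈ 735.0364.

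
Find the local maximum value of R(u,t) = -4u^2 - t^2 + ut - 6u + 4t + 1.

∂R/∂u = -8u + t - 6 = 0 and ∂R/∂t = u - 2t + 4 = 0, so (u, t) = (-8/15, 26/15).
The Hessian has R_{uu} = -8, R_{tt} = -2, R_{ut} = 1, giving D = 15 > 0 with R_{uu} < 0, so the point is a local maximum.
R(-8/15, 26/15) = 91/15.

91/15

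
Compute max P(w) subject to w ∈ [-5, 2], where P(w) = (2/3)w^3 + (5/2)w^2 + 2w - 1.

55/3

P'(w) = 2w^2 + 5w + 2, which vanishes at w = -2 and w = -1/2.
Candidates: P(-5) = -191/6; P(-2) = -1/3; P(-1/2) = -35/24; P(2) = 55/3.
The maximum over the interval is 55/3, attained at w = 2.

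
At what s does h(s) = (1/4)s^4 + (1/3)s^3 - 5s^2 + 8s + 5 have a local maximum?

Critical points: h'(s) = s^3 + s^2 - 10s + 8 vanishes at s = -4, 1, 2.
h''(s) = 3s^2 + 2s - 10. h''(-4) = 30 > 0 ⇒ local minimum; h''(1) = -5 < 0 ⇒ local maximum; h''(2) = 6 > 0 ⇒ local minimum.
The local maximum is h(1) = 103/12.

1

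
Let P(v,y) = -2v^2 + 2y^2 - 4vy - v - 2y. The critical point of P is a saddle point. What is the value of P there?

∂P/∂v = -4v - 4y - 1 = 0 and ∂P/∂y = -4v + 4y - 2 = 0, so (v, y) = (-3/8, 1/8).
The Hessian has P_{vv} = -4, P_{yy} = 4, P_{vy} = -4, giving D = -32 < 0, so the point is a saddle point.
P(-3/8, 1/8) = 1/16.

1/16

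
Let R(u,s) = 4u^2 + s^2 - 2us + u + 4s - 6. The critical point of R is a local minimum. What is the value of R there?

∂R/∂u = 8u - 2s + 1 = 0 and ∂R/∂s = -2u + 2s + 4 = 0, so (u, s) = (-5/6, -17/6).
The Hessian has R_{uu} = 8, R_{ss} = 2, R_{us} = -2, giving D = 12 > 0 with R_{uu} > 0, so the point is a local minimum.
R(-5/6, -17/6) = -145/12.

-145/12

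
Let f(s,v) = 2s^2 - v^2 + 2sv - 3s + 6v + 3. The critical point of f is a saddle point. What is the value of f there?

45/4

∂f/∂s = 4s + 2v - 3 = 0 and ∂f/∂v = 2s - 2v + 6 = 0, so (s, v) = (-1/2, 5/2).
The Hessian has f_{ss} = 4, f_{vv} = -2, f_{sv} = 2, giving D = -12 < 0, so the point is a saddle point.
f(-1/2, 5/2) = 45/4.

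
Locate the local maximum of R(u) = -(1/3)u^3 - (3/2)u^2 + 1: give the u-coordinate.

R'(u) = -u^2 - 3u. Setting R'(u) = 0 gives u ∈ {-3, 0}.
R''(u) = -2u - 3. R''(-3) = 3 > 0 ⇒ local minimum; R''(0) = -3 < 0 ⇒ local maximum.
The local maximum is R(0) = 1.

0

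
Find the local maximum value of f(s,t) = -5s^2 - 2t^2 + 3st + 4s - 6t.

140/31

∂f/∂s = -10s + 3t + 4 = 0 and ∂f/∂t = 3s - 4t - 6 = 0, so (s, t) = (-2/31, -48/31).
The Hessian has f_{ss} = -10, f_{tt} = -4, f_{st} = 3, giving D = 31 > 0 with f_{ss} < 0, so the point is a local maximum.
f(-2/31, -48/31) = 140/31.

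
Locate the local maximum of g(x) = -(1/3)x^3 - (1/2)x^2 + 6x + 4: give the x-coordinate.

Critical points: g'(x) = -x^2 - x + 6 vanishes at x = -3, 2.
g''(x) = -2x - 1. g''(-3) = 5 > 0 ⇒ local minimum; g''(2) = -5 < 0 ⇒ local maximum.
Thus g has its local maximum at x = 2, with value 34/3.

2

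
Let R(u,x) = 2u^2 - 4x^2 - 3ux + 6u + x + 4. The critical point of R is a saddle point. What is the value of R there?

∂R/∂u = 4u - 3x + 6 = 0 and ∂R/∂x = -3u - 8x + 1 = 0, so (u, x) = (-45/41, 22/41).
The Hessian has R_{uu} = 4, R_{xx} = -8, R_{ux} = -3, giving D = -41 < 0, so the point is a saddle point.
R(-45/41, 22/41) = 40/41.

40/41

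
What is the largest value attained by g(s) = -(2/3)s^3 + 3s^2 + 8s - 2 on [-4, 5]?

170/3

Differentiating, g'(s) = -2s^2 + 6s + 8; which vanishes at s = -1 and s = 4.
Evaluating at the critical points and endpoints: g(-4) = 170/3; g(-1) = -19/3; g(4) = 106/3; g(5) = 89/3.
So the maximum is g(-4) = 170/3.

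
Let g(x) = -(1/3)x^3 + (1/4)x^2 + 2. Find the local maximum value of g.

Critical points: g'(x) = -x^2 + (1/2)x vanishes at x = 0, 1/2.
g''(x) = -2x + 1/2. g''(0) = 1/2 > 0 ⇒ local minimum; g''(1/2) = -1/2 < 0 ⇒ local maximum.
The local maximum is g(1/2) = 97/48.

97/48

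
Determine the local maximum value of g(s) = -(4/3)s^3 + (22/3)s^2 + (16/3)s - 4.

g'(s) = -4s^2 + (44/3)s + 16/3 = 0 at s = -1/3, 4.
Since g''(s) = -8s + 44/3, we get g''(-1/3) = 52/3 > 0 ⇒ local minimum; g''(4) = -52/3 < 0 ⇒ local maximum.
So the local maximum value is g(4) = 148/3.

148/3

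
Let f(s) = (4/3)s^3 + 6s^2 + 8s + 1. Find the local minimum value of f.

f'(s) = 4s^2 + 12s + 8 = 0 at s = -2, -1.
Second-derivative test with f''(s) = 8s + 12: f''(-2) = -4 < 0 ⇒ local maximum; f''(-1) = 4 > 0 ⇒ local minimum.
Thus f has its local minimum at s = -1, with value -7/3.

-7/3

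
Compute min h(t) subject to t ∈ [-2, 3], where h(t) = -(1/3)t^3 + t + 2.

h'(t) = -t^2 + 1, which vanishes at t = -1 and t = 1.
Compare values at every candidate in [-2, 3]: h(-2) = 8/3; h(-1) = 4/3; h(1) = 8/3; h(3) = -4.
So the minimum is h(3) = -4.

-4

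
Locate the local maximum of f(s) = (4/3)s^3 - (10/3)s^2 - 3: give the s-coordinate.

f'(s) = 4s^2 - (20/3)s. Setting f'(s) = 0 gives s ∈ {0, 5/3}.
f''(s) = 8s - 20/3. f''(0) = -20/3 < 0 ⇒ local maximum; f''(5/3) = 20/3 > 0 ⇒ local minimum.
The local maximum is f(0) = -3.

0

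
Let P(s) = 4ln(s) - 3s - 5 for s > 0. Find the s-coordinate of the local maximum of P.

P'(s) = 4/s − 3 = 0 gives s = 4/3.
P''(s) = -4/s², which is negative for s > 0, so this is a local maximum.
P(4/3) = 4·ln(4/3) - 4 - 5 ≈ -7.8493.

4/3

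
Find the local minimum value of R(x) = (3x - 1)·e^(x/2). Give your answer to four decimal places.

Differentiating with the product rule gives R'(x) = ((3/2)x + 5/2)·e^(x/2). Since e^(x/2) > 0, the only critical point is x = -5/3.
R''(-5/3) has the same sign as 3/2 > 0, so this is a local minimum.
R(-5/3) = (-6)·e^(-5/6) ≈ -2.6076.

-2.6076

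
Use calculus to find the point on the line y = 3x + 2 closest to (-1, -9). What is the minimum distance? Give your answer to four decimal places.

Minimize D(x)^2 = (x + 1)^2 + (3x + 11)^2.
d/dx[D^2] = 2(x + 1) + 2·3·(3x + 11) = 0 ⇒ x = -17/5.
Then y = -41/5 and the distance is √(32/5) ≈ 2.5298.

2.5298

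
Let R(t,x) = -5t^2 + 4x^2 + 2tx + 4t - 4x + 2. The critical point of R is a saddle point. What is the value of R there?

∂R/∂t = -10t + 2x + 4 = 0 and ∂R/∂x = 2t + 8x - 4 = 0, so (t, x) = (10/21, 8/21).
The Hessian has R_{tt} = -10, R_{xx} = 8, R_{tx} = 2, giving D = -84 < 0, so the point is a saddle point.
R(10/21, 8/21) = 46/21.

46/21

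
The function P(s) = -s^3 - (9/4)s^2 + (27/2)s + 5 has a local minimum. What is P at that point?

P'(s) = -3s^2 - (9/2)s + 27/2. Setting P'(s) = 0 gives s ∈ {-3, 3/2}.
P''(s) = -6s - 9/2. P''(-3) = 27/2 > 0 ⇒ local minimum; P''(3/2) = -27/2 < 0 ⇒ local maximum.
So the local minimum value is P(-3) = -115/4.

-115/4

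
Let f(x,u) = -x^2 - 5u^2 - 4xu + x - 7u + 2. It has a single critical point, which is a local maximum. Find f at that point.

45/2

∂f/∂x = -2x - 4u + 1 = 0 and ∂f/∂u = -4x - 10u - 7 = 0, so (x, u) = (19/2, -9/2).
The Hessian has f_{xx} = -2, f_{uu} = -10, f_{xu} = -4, giving D = 4 > 0 with f_{xx} < 0, so the point is a local maximum.
f(19/2, -9/2) = 45/2.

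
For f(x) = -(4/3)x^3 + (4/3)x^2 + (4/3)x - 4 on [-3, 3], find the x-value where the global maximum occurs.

Differentiating, f'(x) = -4x^2 + (8/3)x + 4/3; which vanishes at x = -1/3 and x = 1.
Compare values at every candidate in [-3, 3]: f(-3) = 40,  f(-1/3) = -344/81,  f(1) = -8/3,  f(3) = -24.
So the maximum is f(-3) = 40.

-3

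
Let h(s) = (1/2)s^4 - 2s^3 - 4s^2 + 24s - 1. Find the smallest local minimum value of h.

h'(s) = 2s^3 - 6s^2 - 8s + 24 = 0 at s = -2, 2, 3.
Second-derivative test with h''(s) = 6s^2 - 12s - 8: h''(-2) = 40 > 0 ⇒ local minimum; h''(2) = -8 < 0 ⇒ local maximum; h''(3) = 10 > 0 ⇒ local minimum.
The smallest local minimum is h(-2) = -41.

-41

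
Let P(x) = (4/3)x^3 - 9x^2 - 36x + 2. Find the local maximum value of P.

125/4

Critical points: P'(x) = 4x^2 - 18x - 36 vanishes at x = -3/2, 6.
P''(x) = 8x - 18. P''(-3/2) = -30 < 0 ⇒ local maximum; P''(6) = 30 > 0 ⇒ local minimum.
Thus P has its local maximum at x = -3/2, with value 125/4.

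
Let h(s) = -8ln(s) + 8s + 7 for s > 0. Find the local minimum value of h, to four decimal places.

h'(s) = -8/s + 8 = 0 gives s = 1.
h''(s) = 8/s², which is positive for s > 0, so this is a local minimum.
h(1) = -8·ln(1) + 8 + 7 ≈ 15.0000.

15.0000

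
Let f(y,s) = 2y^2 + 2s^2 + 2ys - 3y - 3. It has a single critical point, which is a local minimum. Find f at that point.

-9/2

∂f/∂y = 4y + 2s - 3 = 0 and ∂f/∂s = 2y + 4s = 0, so (y, s) = (1, -1/2).
The Hessian has f_{yy} = 4, f_{ss} = 4, f_{ys} = 2, giving D = 12 > 0 with f_{yy} > 0, so the point is a local minimum.
f(1, -1/2) = -9/2.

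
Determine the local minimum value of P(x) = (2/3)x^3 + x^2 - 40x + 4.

P'(x) = 2x^2 + 2x - 40 = 0 at x = -5, 4.
Second-derivative test with P''(x) = 4x + 2: P''(-5) = -18 < 0 ⇒ local maximum; P''(4) = 18 > 0 ⇒ local minimum.
So the local minimum value is P(4) = -292/3.

-292/3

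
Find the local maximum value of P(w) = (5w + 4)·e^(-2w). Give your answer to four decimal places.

By the product rule, P'(w) = (-10w - 3)·e^(-2w). Since e^(-2w) > 0, the only critical point is w = -3/10.
P''(-3/10) has the same sign as -10 < 0, so this is a local maximum.
P(-3/10) = (5/2)·e^(3/5) ≈ 4.5553.

4.5553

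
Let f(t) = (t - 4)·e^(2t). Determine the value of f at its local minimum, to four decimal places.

-548.3166

f'(t) = 1·e^(2t) + (t - 4)·2·e^(2t) = (2t - 7)·e^(2t). Since e^(2t) > 0, the only critical point is t = 7/2.
f''(7/2) has the same sign as 2 > 0, so this is a local minimum.
f(7/2) = (-1/2)·e^(7) ≈ -548.3166.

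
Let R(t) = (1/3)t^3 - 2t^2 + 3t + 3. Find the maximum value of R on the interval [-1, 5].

The derivative is t^2 - 4t + 3, which vanishes at t = 1 and t = 3.
Evaluating at the critical points and endpoints: R(-1) = -7/3,  R(1) = 13/3,  R(3) = 3,  R(5) = 29/3.
The maximum over the interval is 29/3, attained at t = 5.

29/3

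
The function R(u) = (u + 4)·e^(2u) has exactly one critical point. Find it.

R'(u) = 1·e^(2u) + (u + 4)·2·e^(2u) = (2u + 9)·e^(2u). Since e^(2u) > 0, the only critical point is u = -9/2.
R''(-9/2) has the same sign as 2 > 0, so this is a local minimum.
R(-9/2) = (-1/2)·e^(-9) ≈ -0.0001.

-9/2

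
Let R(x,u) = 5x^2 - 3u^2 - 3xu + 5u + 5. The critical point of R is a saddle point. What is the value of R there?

∂R/∂x = 10x - 3u = 0 and ∂R/∂u = -3x - 6u + 5 = 0, so (x, u) = (5/23, 50/69).
The Hessian has R_{xx} = 10, R_{uu} = -6, R_{xu} = -3, giving D = -69 < 0, so the point is a saddle point.
R(5/23, 50/69) = 470/69.

470/69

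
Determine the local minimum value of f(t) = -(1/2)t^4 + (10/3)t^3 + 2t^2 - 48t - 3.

f'(t) = -2t^3 + 10t^2 + 4t - 48 = 0 at t = -2, 3, 4.
f''(t) = -6t^2 + 20t + 4. f''(-2) = -60 < 0 ⇒ local maximum; f''(3) = 10 > 0 ⇒ local minimum; f''(4) = -12 < 0 ⇒ local maximum.
So the local minimum value is f(3) = -159/2.

-159/2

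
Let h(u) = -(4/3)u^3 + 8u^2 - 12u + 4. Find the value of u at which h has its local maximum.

3

h'(u) = -4u^2 + 16u - 12. Setting h'(u) = 0 gives u ∈ {1, 3}.
h''(u) = -8u + 16. h''(1) = 8 > 0 ⇒ local minimum; h''(3) = -8 < 0 ⇒ local maximum.
Thus h has its local maximum at u = 3, with value 4.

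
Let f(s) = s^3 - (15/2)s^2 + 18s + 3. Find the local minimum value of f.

33/2

Critical points: f'(s) = 3s^2 - 15s + 18 vanishes at s = 2, 3.
Second-derivative test with f''(s) = 6s - 15: f''(2) = -3 < 0 ⇒ local maximum; f''(3) = 3 > 0 ⇒ local minimum.
Thus f has its local minimum at s = 3, with value 33/2.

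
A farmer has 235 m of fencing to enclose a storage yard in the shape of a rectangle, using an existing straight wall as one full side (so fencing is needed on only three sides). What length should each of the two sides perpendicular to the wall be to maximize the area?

235/4

Let the sides perpendicular to the wall have length x and the parallel side y, so 2x + y = 235 and the area is A = xy = x(235 − 2x).
A'(x) = 235 − 4x = 0 gives x = 235/4, and A''(x) = −4 < 0 confirms a maximum.
Then y = 235 − 2·235/4 = 235/2 and A = 55225/8.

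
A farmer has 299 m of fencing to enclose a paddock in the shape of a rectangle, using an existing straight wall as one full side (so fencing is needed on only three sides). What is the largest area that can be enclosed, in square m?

89401/8

Let the sides perpendicular to the wall have length x and the parallel side y, so 2x + y = 299 and the area is A = xy = x(299 − 2x).
A'(x) = 299 − 4x = 0 gives x = 299/4, and A''(x) = −4 < 0 confirms a maximum.
Then y = 299 − 2·299/4 = 299/2 and A = 89401/8.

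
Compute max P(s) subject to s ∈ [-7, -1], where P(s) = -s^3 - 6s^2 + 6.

Differentiating, P'(s) = -3s^2 - 12s; whose only zero in [-7, -1] is s = -4.
Compare values at every candidate in [-7, -1]: P(-7) = 55; P(-4) = -26; P(-1) = 1.
The maximum over the interval is 55, attained at s = -7.

55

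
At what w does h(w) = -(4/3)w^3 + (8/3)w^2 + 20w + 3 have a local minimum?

Critical points: h'(w) = -4w^2 + (16/3)w + 20 vanishes at w = -5/3, 3.
Since h''(w) = -8w + 16/3, we get h''(-5/3) = 56/3 > 0 ⇒ local minimum; h''(3) = -56/3 < 0 ⇒ local maximum.
The local minimum is h(-5/3) = -1357/81.

-5/3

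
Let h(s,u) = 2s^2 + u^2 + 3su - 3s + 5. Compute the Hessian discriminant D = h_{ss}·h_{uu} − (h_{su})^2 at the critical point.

-1

∂h/∂s = 4s + 3u - 3 = 0 and ∂h/∂u = 3s + 2u = 0, so (s, u) = (-6, 9).
The Hessian has h_{ss} = 4, h_{uu} = 2, h_{su} = 3, giving D = -1 < 0, so the point is a saddle point.
D = (4)·(2) − (3)^2 = -1.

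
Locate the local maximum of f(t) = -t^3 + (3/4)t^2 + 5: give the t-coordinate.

f'(t) = -3t^2 + (3/2)t = 0 at t = 0, 1/2.
Second-derivative test with f''(t) = -6t + 3/2: f''(0) = 3/2 > 0 ⇒ local minimum; f''(1/2) = -3/2 < 0 ⇒ local maximum.
Thus f has its local maximum at t = 1/2, with value 81/16.

1/2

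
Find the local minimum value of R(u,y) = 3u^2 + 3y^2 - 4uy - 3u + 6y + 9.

∂R/∂u = 6u - 4y - 3 = 0 and ∂R/∂y = -4u + 6y + 6 = 0, so (u, y) = (-3/10, -6/5).
The Hessian has R_{uu} = 6, R_{yy} = 6, R_{uy} = -4, giving D = 20 > 0 with R_{uu} > 0, so the point is a local minimum.
R(-3/10, -6/5) = 117/20.

117/20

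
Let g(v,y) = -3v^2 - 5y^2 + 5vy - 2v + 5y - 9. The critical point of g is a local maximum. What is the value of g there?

-54/7

∂g/∂v = -6v + 5y - 2 = 0 and ∂g/∂y = 5v - 10y + 5 = 0, so (v, y) = (1/7, 4/7).
The Hessian has g_{vv} = -6, g_{yy} = -10, g_{vy} = 5, giving D = 35 > 0 with g_{vv} < 0, so the point is a local maximum.
g(1/7, 4/7) = -54/7.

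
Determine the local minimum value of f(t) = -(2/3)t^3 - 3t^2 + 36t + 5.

Critical points: f'(t) = -2t^2 - 6t + 36 vanishes at t = -6, 3.
Since f''(t) = -4t - 6, we get f''(-6) = 18 > 0 ⇒ local minimum; f''(3) = -18 < 0 ⇒ local maximum.
The local minimum is f(-6) = -175.

-175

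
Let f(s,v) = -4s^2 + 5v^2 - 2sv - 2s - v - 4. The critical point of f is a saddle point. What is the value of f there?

-79/21

∂f/∂s = -8s - 2v - 2 = 0 and ∂f/∂v = -2s + 10v - 1 = 0, so (s, v) = (-11/42, 1/21).
The Hessian has f_{ss} = -8, f_{vv} = 10, f_{sv} = -2, giving D = -84 < 0, so the point is a saddle point.
f(-11/42, 1/21) = -79/21.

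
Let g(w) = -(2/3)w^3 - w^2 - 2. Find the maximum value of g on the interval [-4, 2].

The derivative is -2w^2 - 2w, which vanishes at w = -1 and w = 0.
Compare values at every candidate in [-4, 2]: g(-4) = 74/3; g(-1) = -7/3; g(0) = -2; g(2) = -34/3.
So the maximum is g(-4) = 74/3.

74/3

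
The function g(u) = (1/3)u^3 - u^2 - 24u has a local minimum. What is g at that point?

-108

Critical points: g'(u) = u^2 - 2u - 24 vanishes at u = -4, 6.
g''(u) = 2u - 2. g''(-4) = -10 < 0 ⇒ local maximum; g''(6) = 10 > 0 ⇒ local minimum.
So the local minimum value is g(6) = -108.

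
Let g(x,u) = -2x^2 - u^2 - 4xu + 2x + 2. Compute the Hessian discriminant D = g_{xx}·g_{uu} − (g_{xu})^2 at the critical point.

-8

∂g/∂x = -4x - 4u + 2 = 0 and ∂g/∂u = -4x - 2u = 0, so (x, u) = (-1/2, 1).
The Hessian has g_{xx} = -4, g_{uu} = -2, g_{xu} = -4, giving D = -8 < 0, so the point is a saddle point.
D = (-4)·(-2) − (-4)^2 = -8.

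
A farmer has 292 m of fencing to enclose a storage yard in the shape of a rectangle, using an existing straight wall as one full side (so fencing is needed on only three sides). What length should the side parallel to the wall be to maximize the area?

Let the sides perpendicular to the wall have length x and the parallel side y, so 2x + y = 292 and the area is A = xy = x(292 − 2x).
A'(x) = 292 − 4x = 0 gives x = 73, and A''(x) = −4 < 0 confirms a maximum.
Then y = 292 − 2·73 = 146 and A = 10658.

146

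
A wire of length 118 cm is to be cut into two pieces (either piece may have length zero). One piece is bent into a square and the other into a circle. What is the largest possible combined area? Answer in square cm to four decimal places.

Let x be the length used for the square. Square side x/4; circle radius (118−x)/(2π).
A(x) = (x/4)² + π·((118−x)/(2π))² = x²/16 + (118−x)²/(4π) for 0 ≤ x ≤ 118. A'(x) = x/8 − (118−x)/(2π) = 0 gives x = 4·118/(π+4) ≈ 66.0917.
A'' > 0, so the interior critical point is a minimum; the maximum is at an endpoint. A(0) = 1108.0367 and A(118) = 870.2500, so the largest area is 1108.0367.

1108.0367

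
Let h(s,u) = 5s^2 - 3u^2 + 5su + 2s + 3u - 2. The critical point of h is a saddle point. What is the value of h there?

-167/85

∂h/∂s = 10s + 5u + 2 = 0 and ∂h/∂u = 5s - 6u + 3 = 0, so (s, u) = (-27/85, 4/17).
The Hessian has h_{ss} = 10, h_{uu} = -6, h_{su} = 5, giving D = -85 < 0, so the point is a saddle point.
h(-27/85, 4/17) = -167/85.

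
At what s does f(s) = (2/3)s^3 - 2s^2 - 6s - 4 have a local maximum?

Critical points: f'(s) = 2s^2 - 4s - 6 vanishes at s = -1, 3.
Since f''(s) = 4s - 4, we get f''(-1) = -8 < 0 ⇒ local maximum; f''(3) = 8 > 0 ⇒ local minimum.
So the local maximum value is f(-1) = -2/3.

-1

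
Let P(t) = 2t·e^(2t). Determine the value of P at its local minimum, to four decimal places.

-0.3679

Differentiating with the product rule gives P'(t) = (4t + 2)·e^(2t). Since e^(2t) > 0, the only critical point is t = -1/2.
P''(-1/2) has the same sign as 4 > 0, so this is a local minimum.
P(-1/2) = (-1)·e^(-1) ≈ -0.3679.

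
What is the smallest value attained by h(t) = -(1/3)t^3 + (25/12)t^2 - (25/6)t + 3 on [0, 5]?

h'(t) = -t^2 + (25/6)t - 25/6, which vanishes at t = 5/3 and t = 5/2.
Compare values at every candidate in [0, 5]: h(0) = 3, h(5/3) = 97/324, h(5/2) = 19/48, h(5) = -89/12.
The minimum over the interval is -89/12, attained at t = 5.

-89/12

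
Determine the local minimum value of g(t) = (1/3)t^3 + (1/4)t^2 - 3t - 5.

g'(t) = t^2 + (1/2)t - 3. Setting g'(t) = 0 gives t ∈ {-2, 3/2}.
Second-derivative test with g''(t) = 2t + 1/2: g''(-2) = -7/2 < 0 ⇒ local maximum; g''(3/2) = 7/2 > 0 ⇒ local minimum.
The local minimum is g(3/2) = -125/16.

-125/16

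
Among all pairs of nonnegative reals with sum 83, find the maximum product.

With x + y = 83, the product is P(x) = x(83 − x).
P'(x) = 83 − 2x = 0 gives x = 83/2; P'' = −2 < 0, so this is the maximum.
P = 83/2·83/2 = 6889/4.

6889/4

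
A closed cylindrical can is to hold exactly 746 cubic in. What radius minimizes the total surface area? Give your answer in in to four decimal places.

4.9150

With radius r and height h, πr²h = 746 so h = 746/(πr²), and S(r) = 2πr² + 2πrh = 2πr² + 2·746/r.
S'(r) = 4πr − 2·746/r² = 0 ⇒ r³ = 746/(2π), so r ≈ 4.9150 and h = 2r ≈ 9.8299.
S''(r) = 4π + 4·746/r³ > 0, so this is the minimum; S ≈ 455.3449.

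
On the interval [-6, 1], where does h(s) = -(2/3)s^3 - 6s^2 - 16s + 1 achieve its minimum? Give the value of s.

h'(s) = -2s^2 - 12s - 16, which vanishes at s = -4 and s = -2.
Evaluating at the critical points and endpoints: h(-6) = 25; h(-4) = 35/3; h(-2) = 43/3; h(1) = -65/3.
Hence the absolute minimum is -65/3 at s = 1.

1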